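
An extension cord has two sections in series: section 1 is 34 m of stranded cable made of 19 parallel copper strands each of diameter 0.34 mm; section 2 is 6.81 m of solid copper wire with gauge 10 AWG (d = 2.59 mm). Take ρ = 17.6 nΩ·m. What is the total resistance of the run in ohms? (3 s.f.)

0.370 Ω

ρ = 17.6 nΩ·m = 1.76×10^-8 Ω·m
Section 1: A_strand = π(1.7000e-04)² = 9.079e-08 m²; R₁ = ρL/(N·A_s) = (1.76×10^-8)(34)/(19×9.079e-08) = 0.3469 Ω
Section 2: A = π(2.59/2 mm)² = π(1.2950e-03 m)² = 5.269e-06 m²
R₂ = (1.76×10^-8)(6.81)/(5.269e-06) = 0.02275 Ω
R = R₁ + R₂ = 0.370 Ω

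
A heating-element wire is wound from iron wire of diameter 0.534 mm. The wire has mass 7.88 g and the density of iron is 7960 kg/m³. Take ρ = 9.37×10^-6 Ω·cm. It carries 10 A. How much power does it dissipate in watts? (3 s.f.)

185 W

ρ = 9.37×10^-6 Ω·cm = 9.37×10^-8 Ω·m
A = π(d/2)² = π(2.6700e-04 m)² = 2.2396e-07 m²
L = m/(density·A) = 0.00788/(7960×2.2396e-07) = 4.42 m
R = ρL/A = (9.37×10^-8)(4.42)/(2.2396e-07) = 1.849 Ω
P = I²R = (10)² × 1.849 = 185 W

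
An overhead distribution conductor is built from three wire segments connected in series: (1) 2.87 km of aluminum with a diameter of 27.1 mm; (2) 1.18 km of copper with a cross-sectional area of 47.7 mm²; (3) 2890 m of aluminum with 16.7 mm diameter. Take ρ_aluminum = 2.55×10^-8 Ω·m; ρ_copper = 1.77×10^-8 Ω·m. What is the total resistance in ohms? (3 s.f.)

0.901 Ω

Seg 1: A = π(d/2)² = π(1.3550e-02 m)² = 5.768e-04 m²
R_1 = (2.55×10^-8)(2870)/(5.768e-04) = 0.1269 Ω
Seg 2: A = 47.7 mm² = 4.770e-05 m²
R_2 = (1.77×10^-8)(1180)/(4.770e-05) = 0.4379 Ω
Seg 3: A = π(d/2)² = π(8.3500e-03 m)² = 2.190e-04 m²
R_3 = (2.55×10^-8)(2890)/(2.190e-04) = 0.3364 Ω
R_total = R_1 + R_2 + R_3 = 0.901 Ω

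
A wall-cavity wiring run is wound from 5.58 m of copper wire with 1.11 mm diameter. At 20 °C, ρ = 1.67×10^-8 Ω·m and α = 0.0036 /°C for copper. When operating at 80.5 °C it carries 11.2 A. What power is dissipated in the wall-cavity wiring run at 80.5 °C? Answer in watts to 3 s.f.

A = π(d/2)² = π(5.5500e-04 m)² = 9.677e-07 m²
R₍20₎ = ρL/A = (1.67×10^-8)(5.58)/(9.677e-07) = 0.0963 Ω
R₍80.5₎ = R₍20₎(1 + αΔT) = 0.0963 × (1 + 0.0036×60.5) = 0.1173 Ω
P = I²R = (11.2)² × 0.1173 = 14.7 W

14.7 W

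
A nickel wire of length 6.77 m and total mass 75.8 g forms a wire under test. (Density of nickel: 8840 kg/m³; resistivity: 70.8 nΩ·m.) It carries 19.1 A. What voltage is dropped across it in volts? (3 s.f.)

7.23 V

ρ = 70.8 nΩ·m = 7.08×10^-8 Ω·m
A = m/(density·L) = 0.0758/(8840×6.77) = 1.2666e-06 m²
R = ρL/A = (7.08×10^-8)(6.77)/(1.2666e-06) = 0.3784 Ω
V = IR = 19.1 × 0.3784 = 7.23 V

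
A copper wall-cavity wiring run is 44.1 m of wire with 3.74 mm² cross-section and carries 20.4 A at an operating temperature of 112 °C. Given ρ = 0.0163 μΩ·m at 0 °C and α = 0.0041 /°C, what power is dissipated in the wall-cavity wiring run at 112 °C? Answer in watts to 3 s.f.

117 W

ρ = 0.0163 μΩ·m = 1.63×10^-8 Ω·m
A = 3.74 mm² = 3.740e-06 m²
R₍0₎ = ρL/A = (1.63×10^-8)(44.1)/(3.740e-06) = 0.1922 Ω
R₍112₎ = R₍0₎(1 + αΔT) = 0.1922 × (1 + 0.0041×112) = 0.2805 Ω
P = I²R = (20.4)² × 0.2805 = 117 W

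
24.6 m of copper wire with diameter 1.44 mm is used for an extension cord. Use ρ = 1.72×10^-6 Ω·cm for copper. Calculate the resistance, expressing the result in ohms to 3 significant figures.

ρ = 1.72×10^-6 Ω·cm = 1.72×10^-8 Ω·m
A = π(d/2)² = π(7.2000e-04 m)² = 1.629e-06 m²
R = ρL/A = (1.72×10^-8)(24.6 m)/(1.629e-06 m²) = 0.260 Ω

0.260 Ω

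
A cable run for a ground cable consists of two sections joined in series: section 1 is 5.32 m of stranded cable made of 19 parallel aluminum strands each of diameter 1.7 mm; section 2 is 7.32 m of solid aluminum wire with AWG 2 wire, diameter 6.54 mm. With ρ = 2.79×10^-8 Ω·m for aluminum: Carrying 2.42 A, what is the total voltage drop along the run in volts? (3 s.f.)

Section 1: A_strand = π(8.5000e-04)² = 2.270e-06 m²; R₁ = ρL/(N·A_s) = (2.79×10^-8)(5.32)/(19×2.270e-06) = 0.003442 Ω
Section 2: A = π(6.54/2 mm)² = π(3.2700e-03 m)² = 3.359e-05 m²
R₂ = (2.79×10^-8)(7.32)/(3.359e-05) = 0.00608 Ω
R = R₁ + R₂ = 0.009521 Ω
V = IR = 2.42 × 0.009521 = 0.0230 V

0.0230 V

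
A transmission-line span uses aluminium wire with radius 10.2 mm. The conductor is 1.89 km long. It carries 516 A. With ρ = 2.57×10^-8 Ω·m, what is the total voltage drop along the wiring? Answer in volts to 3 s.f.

A = πr² = π(1.0200e-02 m)² = 3.269e-04 m²
R = ρL/A = (2.57×10^-8)(1890)/(3.269e-04) = 0.1486 Ω
V = IR = 516 × 0.1486 = 76.7 V

76.7 V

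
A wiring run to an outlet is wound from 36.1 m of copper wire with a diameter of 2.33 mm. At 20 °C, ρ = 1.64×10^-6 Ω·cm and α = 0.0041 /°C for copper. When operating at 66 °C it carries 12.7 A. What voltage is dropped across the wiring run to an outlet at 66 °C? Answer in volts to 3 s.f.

ρ = 1.64×10^-6 Ω·cm = 1.64×10^-8 Ω·m
A = π(d/2)² = π(1.1650e-03 m)² = 4.264e-06 m²
R₍20₎ = ρL/A = (1.64×10^-8)(36.1)/(4.264e-06) = 0.1389 Ω
R₍66₎ = R₍20₎(1 + αΔT) = 0.1389 × (1 + 0.0041×46) = 0.165 Ω
V = IR = 12.7 × 0.165 = 2.10 V

2.10 V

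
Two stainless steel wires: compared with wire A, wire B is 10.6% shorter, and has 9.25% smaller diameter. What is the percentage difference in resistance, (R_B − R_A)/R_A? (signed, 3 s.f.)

8.55%

R ∝ L/d², so R_B/R_A = (1 − 10.6/100) × (1 − 9.25/100)⁻²
= 0.894 × 1.214 = 1.085
(R_B − R_A)/R_A = 1.085 − 1 = 8.55%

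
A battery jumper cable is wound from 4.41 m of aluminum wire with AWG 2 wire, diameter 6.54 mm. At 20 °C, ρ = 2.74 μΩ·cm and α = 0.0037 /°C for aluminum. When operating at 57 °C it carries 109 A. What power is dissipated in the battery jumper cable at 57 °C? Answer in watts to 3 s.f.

ρ = 2.74 μΩ·cm = 2.74×10^-8 Ω·m
A = π(6.54/2 mm)² = π(3.2700e-03 m)² = 3.359e-05 m²
R₍20₎ = ρL/A = (2.74×10^-8)(4.41)/(3.359e-05) = 0.003597 Ω
R₍57₎ = R₍20₎(1 + αΔT) = 0.003597 × (1 + 0.0037×37) = 0.004089 Ω
P = I²R = (109)² × 0.004089 = 48.6 W

48.6 W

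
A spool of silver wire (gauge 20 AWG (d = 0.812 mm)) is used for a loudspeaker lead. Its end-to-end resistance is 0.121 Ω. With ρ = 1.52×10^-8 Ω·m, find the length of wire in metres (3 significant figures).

4.12 m

A = π(0.812/2 mm)² = π(4.0600e-04 m)² = 5.178e-07 m²
L = RA/ρ = (0.121)(5.178e-07)/(1.52×10^-8) = 4.12 m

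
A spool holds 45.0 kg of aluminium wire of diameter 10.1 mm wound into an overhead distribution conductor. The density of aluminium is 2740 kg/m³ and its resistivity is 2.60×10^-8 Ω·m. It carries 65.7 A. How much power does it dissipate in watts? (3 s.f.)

287 W

A = π(d/2)² = π(5.0500e-03 m)² = 8.0118e-05 m²
L = m/(density·A) = 45/(2740×8.0118e-05) = 205 m
R = ρL/A = (2.60×10^-8)(205)/(8.0118e-05) = 0.06652 Ω
P = I²R = (65.7)² × 0.06652 = 287 W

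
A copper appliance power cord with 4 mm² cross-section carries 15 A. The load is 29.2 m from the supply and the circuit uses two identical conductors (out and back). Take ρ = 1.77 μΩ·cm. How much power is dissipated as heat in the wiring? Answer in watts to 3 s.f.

ρ = 1.77 μΩ·cm = 1.77×10^-8 Ω·m
A = 4 mm² = 4.000e-06 m²
Total conductor length (both ways) L = 2 × 29.2 = 58.4 m
R = ρL/A = (1.77×10^-8)(58.4)/(4.000e-06) = 0.2584 Ω
P = I²R = (15)² × 0.2584 = 58.1 W

58.1 W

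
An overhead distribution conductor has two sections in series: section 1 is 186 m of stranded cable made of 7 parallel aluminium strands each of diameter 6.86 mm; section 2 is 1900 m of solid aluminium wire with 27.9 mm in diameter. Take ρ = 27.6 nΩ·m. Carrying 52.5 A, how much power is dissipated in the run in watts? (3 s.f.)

ρ = 27.6 nΩ·m = 2.76×10^-8 Ω·m
Section 1: A_strand = π(3.4300e-03)² = 3.696e-05 m²; R₁ = ρL/(N·A_s) = (2.76×10^-8)(186)/(7×3.696e-05) = 0.01984 Ω
Section 2: A = π(d/2)² = π(1.3950e-02 m)² = 6.114e-04 m²
R₂ = (2.76×10^-8)(1900)/(6.114e-04) = 0.08578 Ω
R = R₁ + R₂ = 0.1056 Ω
P = I²R = (52.5)² × 0.1056 = 291 W

291 W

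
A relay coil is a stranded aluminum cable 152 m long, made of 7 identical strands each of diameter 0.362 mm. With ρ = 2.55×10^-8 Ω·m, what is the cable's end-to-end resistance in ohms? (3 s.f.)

5.38 Ω

A_strand = π(1.8100e-04 m)² = 1.029e-07 m²
R_strand = ρL/A = (2.55×10^-8)(152)/(1.029e-07) = 37.66 Ω
R_total = R_strand/N = 37.66/7 = 5.38 Ω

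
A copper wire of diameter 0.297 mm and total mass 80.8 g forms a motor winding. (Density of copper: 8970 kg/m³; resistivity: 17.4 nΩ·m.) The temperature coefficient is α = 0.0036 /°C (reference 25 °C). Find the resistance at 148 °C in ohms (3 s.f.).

ρ = 17.4 nΩ·m = 1.74×10^-8 Ω·m
A = π(d/2)² = π(1.4850e-04 m)² = 6.9279e-08 m²
L = m/(density·A) = 0.0808/(8970×6.9279e-08) = 130 m
R = ρL/A = (1.74×10^-8)(130)/(6.9279e-08) = 32.66 Ω
R(148 °C) = 32.66 × (1 + 0.0036×123) = 47.1 Ω

47.1 Ω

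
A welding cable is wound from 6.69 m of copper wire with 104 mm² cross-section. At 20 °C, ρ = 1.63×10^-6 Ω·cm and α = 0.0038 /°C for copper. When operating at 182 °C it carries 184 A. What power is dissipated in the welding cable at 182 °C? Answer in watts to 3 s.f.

ρ = 1.63×10^-6 Ω·cm = 1.63×10^-8 Ω·m
A = 104 mm² = 1.040e-04 m²
R₍20₎ = ρL/A = (1.63×10^-8)(6.69)/(1.040e-04) = 0.001049 Ω
R₍182₎ = R₍20₎(1 + αΔT) = 0.001049 × (1 + 0.0038×162) = 0.001694 Ω
P = I²R = (184)² × 0.001694 = 57.4 W

57.4 W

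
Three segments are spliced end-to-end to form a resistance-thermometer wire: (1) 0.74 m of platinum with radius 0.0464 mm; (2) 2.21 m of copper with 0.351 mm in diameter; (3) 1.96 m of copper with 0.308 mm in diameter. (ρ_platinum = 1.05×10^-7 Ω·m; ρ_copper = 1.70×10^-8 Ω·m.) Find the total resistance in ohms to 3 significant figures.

Seg 1: A = πr² = π(4.6400e-05 m)² = 6.764e-09 m²
R_1 = (1.05×10^-7)(0.74)/(6.764e-09) = 11.49 Ω
Seg 2: A = π(d/2)² = π(1.7550e-04 m)² = 9.676e-08 m²
R_2 = (1.70×10^-8)(2.21)/(9.676e-08) = 0.3883 Ω
Seg 3: A = π(d/2)² = π(1.5400e-04 m)² = 7.451e-08 m²
R_3 = (1.70×10^-8)(1.96)/(7.451e-08) = 0.4472 Ω
R_total = R_1 + R_2 + R_3 = 12.3 Ω

12.3 Ω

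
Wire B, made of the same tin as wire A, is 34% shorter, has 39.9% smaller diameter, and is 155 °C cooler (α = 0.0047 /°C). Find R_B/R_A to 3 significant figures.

R ∝ ρL/d² with ρ ∝ (1+αΔT), so R_B/R_A = (1 − 34/100) × (1 − 39.9/100)⁻² × (1 − 0.0047×155)
= 0.66 × 2.768 × 0.2715 = 0.496

0.496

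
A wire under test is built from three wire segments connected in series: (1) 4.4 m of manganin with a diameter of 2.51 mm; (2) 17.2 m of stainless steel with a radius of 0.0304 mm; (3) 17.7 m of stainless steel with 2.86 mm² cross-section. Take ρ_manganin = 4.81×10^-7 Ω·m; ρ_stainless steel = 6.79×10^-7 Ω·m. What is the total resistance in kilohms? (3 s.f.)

Seg 1: A = π(d/2)² = π(1.2550e-03 m)² = 4.948e-06 m²
R_1 = (4.81×10^-7)(4.4)/(4.948e-06) = 0.4277 Ω
Seg 2: A = πr² = π(3.0400e-05 m)² = 2.903e-09 m²
R_2 = (6.79×10^-7)(17.2)/(2.903e-09) = 4023 Ω
Seg 3: A = 2.86 mm² = 2.860e-06 m²
R_3 = (6.79×10^-7)(17.7)/(2.860e-06) = 4.202 Ω
R_total = R_1 + R_2 + R_3 = 4.03 kΩ

4.03 kΩ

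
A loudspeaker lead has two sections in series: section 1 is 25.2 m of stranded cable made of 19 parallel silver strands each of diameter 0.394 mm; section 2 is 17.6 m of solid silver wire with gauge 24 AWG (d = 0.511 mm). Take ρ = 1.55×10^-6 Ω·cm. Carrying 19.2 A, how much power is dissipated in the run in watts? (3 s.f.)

553 W

ρ = 1.55×10^-6 Ω·cm = 1.55×10^-8 Ω·m
Section 1: A_strand = π(1.9700e-04)² = 1.219e-07 m²; R₁ = ρL/(N·A_s) = (1.55×10^-8)(25.2)/(19×1.219e-07) = 0.1686 Ω
Section 2: A = π(0.511/2 mm)² = π(2.5550e-04 m)² = 2.051e-07 m²
R₂ = (1.55×10^-8)(17.6)/(2.051e-07) = 1.33 Ω
R = R₁ + R₂ = 1.499 Ω
P = I²R = (19.2)² × 1.499 = 553 W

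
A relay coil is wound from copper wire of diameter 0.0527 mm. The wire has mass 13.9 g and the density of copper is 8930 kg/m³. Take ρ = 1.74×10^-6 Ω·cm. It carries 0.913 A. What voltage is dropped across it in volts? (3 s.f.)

5200 V

ρ = 1.74×10^-6 Ω·cm = 1.74×10^-8 Ω·m
A = π(d/2)² = π(2.6350e-05 m)² = 2.1813e-09 m²
L = m/(density·A) = 0.0139/(8930×2.1813e-09) = 713.6 m
R = ρL/A = (1.74×10^-8)(713.6)/(2.1813e-09) = 5692 Ω
V = IR = 0.913 × 5692 = 5200 V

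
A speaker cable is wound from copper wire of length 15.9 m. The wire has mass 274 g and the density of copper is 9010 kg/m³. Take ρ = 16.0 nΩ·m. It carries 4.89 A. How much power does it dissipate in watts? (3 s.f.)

ρ = 16.0 nΩ·m = 1.60×10^-8 Ω·m
A = m/(density·L) = 0.274/(9010×15.9) = 1.9126e-06 m²
R = ρL/A = (1.60×10^-8)(15.9)/(1.9126e-06) = 0.133 Ω
P = I²R = (4.89)² × 0.133 = 3.18 W

3.18 W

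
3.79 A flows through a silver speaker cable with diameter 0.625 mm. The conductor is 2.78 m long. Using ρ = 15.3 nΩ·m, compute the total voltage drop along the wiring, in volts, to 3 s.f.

ρ = 15.3 nΩ·m = 1.53×10^-8 Ω·m
A = π(d/2)² = π(3.1250e-04 m)² = 3.068e-07 m²
R = ρL/A = (1.53×10^-8)(2.78)/(3.068e-07) = 0.1386 Ω
V = IR = 3.79 × 0.1386 = 0.525 V

0.525 V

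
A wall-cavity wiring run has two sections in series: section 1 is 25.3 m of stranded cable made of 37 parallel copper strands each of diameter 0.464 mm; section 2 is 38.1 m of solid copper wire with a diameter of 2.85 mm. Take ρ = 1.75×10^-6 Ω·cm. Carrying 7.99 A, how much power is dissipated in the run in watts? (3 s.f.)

ρ = 1.75×10^-6 Ω·cm = 1.75×10^-8 Ω·m
Section 1: A_strand = π(2.3200e-04)² = 1.691e-07 m²; R₁ = ρL/(N·A_s) = (1.75×10^-8)(25.3)/(37×1.691e-07) = 0.07077 Ω
Section 2: A = π(d/2)² = π(1.4250e-03 m)² = 6.379e-06 m²
R₂ = (1.75×10^-8)(38.1)/(6.379e-06) = 0.1045 Ω
R = R₁ + R₂ = 0.1753 Ω
P = I²R = (7.99)² × 0.1753 = 11.2 W

11.2 W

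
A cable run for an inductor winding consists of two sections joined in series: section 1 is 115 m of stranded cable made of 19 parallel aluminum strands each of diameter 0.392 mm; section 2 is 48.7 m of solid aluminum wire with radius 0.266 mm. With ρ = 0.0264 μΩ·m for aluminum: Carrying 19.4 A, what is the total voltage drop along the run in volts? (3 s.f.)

ρ = 0.0264 μΩ·m = 2.64×10^-8 Ω·m
Section 1: A_strand = π(1.9600e-04)² = 1.207e-07 m²; R₁ = ρL/(N·A_s) = (2.64×10^-8)(115)/(19×1.207e-07) = 1.324 Ω
Section 2: A = πr² = π(2.6600e-04 m)² = 2.223e-07 m²
R₂ = (2.64×10^-8)(48.7)/(2.223e-07) = 5.784 Ω
R = R₁ + R₂ = 7.108 Ω
V = IR = 19.4 × 7.108 = 138 V

138 V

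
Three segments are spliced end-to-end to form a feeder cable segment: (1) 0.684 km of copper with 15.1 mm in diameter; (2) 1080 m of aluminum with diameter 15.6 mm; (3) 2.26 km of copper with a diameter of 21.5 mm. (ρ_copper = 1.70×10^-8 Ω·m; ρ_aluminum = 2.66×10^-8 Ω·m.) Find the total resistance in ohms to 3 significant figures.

Seg 1: A = π(d/2)² = π(7.5500e-03 m)² = 1.791e-04 m²
R_1 = (1.70×10^-8)(684)/(1.791e-04) = 0.06493 Ω
Seg 2: A = π(d/2)² = π(7.8000e-03 m)² = 1.911e-04 m²
R_2 = (2.66×10^-8)(1080)/(1.911e-04) = 0.1503 Ω
Seg 3: A = π(d/2)² = π(1.0750e-02 m)² = 3.631e-04 m²
R_3 = (1.70×10^-8)(2260)/(3.631e-04) = 0.1058 Ω
R_total = R_1 + R_2 + R_3 = 0.321 Ω

0.321 Ω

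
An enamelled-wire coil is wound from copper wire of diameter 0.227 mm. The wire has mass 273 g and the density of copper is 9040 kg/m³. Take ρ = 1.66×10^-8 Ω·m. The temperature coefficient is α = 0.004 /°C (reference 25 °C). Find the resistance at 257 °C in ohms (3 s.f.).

A = π(d/2)² = π(1.1350e-04 m)² = 4.0471e-08 m²
L = m/(density·A) = 0.273/(9040×4.0471e-08) = 746.2 m
R = ρL/A = (1.66×10^-8)(746.2)/(4.0471e-08) = 306.1 Ω
R(257 °C) = 306.1 × (1 + 0.004×232) = 590 Ω

590 Ω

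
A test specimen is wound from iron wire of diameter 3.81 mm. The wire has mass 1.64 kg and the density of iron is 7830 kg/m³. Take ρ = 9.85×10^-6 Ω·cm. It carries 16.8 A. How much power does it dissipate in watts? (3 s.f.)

ρ = 9.85×10^-6 Ω·cm = 9.85×10^-8 Ω·m
A = π(d/2)² = π(1.9050e-03 m)² = 1.1401e-05 m²
L = m/(density·A) = 1.64/(7830×1.1401e-05) = 18.37 m
R = ρL/A = (9.85×10^-8)(18.37)/(1.1401e-05) = 0.1587 Ω
P = I²R = (16.8)² × 0.1587 = 44.8 W

44.8 W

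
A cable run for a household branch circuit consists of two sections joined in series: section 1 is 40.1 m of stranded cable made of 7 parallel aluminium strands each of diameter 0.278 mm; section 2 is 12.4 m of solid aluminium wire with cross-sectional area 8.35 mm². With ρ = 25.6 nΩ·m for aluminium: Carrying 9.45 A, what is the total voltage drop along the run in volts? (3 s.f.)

23.2 V

ρ = 25.6 nΩ·m = 2.56×10^-8 Ω·m
Section 1: A_strand = π(1.3900e-04)² = 6.070e-08 m²; R₁ = ρL/(N·A_s) = (2.56×10^-8)(40.1)/(7×6.070e-08) = 2.416 Ω
Section 2: A = 8.35 mm² = 8.350e-06 m²
R₂ = (2.56×10^-8)(12.4)/(8.350e-06) = 0.03802 Ω
R = R₁ + R₂ = 2.454 Ω
V = IR = 9.45 × 2.454 = 23.2 V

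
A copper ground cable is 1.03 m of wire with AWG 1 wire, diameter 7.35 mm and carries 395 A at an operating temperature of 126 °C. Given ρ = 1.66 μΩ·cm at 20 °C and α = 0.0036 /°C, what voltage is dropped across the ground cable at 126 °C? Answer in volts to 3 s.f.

0.220 V

ρ = 1.66 μΩ·cm = 1.66×10^-8 Ω·m
A = π(7.35/2 mm)² = π(3.6750e-03 m)² = 4.243e-05 m²
R₍20₎ = ρL/A = (1.66×10^-8)(1.03)/(4.243e-05) = 4.030×10^-4 Ω
R₍126₎ = R₍20₎(1 + αΔT) = 4.030×10^-4 × (1 + 0.0036×106) = 5.568×10^-4 Ω
V = IR = 395 × 5.568×10^-4 = 0.220 V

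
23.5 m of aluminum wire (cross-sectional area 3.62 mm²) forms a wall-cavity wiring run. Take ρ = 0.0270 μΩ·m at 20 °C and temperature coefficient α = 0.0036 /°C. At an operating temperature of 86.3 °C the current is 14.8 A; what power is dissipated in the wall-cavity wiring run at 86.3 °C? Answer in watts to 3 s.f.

ρ = 0.0270 μΩ·m = 2.70×10^-8 Ω·m
A = 3.62 mm² = 3.620e-06 m²
R₍20₎ = ρL/A = (2.70×10^-8)(23.5)/(3.620e-06) = 0.1753 Ω
R₍86.3₎ = R₍20₎(1 + αΔT) = 0.1753 × (1 + 0.0036×66.3) = 0.2171 Ω
P = I²R = (14.8)² × 0.2171 = 47.6 W

47.6 W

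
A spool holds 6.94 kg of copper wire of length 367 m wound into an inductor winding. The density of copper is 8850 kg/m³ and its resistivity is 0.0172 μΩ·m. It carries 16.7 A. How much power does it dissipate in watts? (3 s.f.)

ρ = 0.0172 μΩ·m = 1.72×10^-8 Ω·m
A = m/(density·L) = 6.94/(8850×367) = 2.1367e-06 m²
R = ρL/A = (1.72×10^-8)(367)/(2.1367e-06) = 2.954 Ω
P = I²R = (16.7)² × 2.954 = 824 W

824 W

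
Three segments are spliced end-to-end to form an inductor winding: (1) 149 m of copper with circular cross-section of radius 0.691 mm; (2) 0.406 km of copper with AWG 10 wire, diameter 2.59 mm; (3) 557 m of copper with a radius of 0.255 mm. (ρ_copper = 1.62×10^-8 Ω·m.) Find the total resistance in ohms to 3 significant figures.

Seg 1: A = πr² = π(6.9100e-04 m)² = 1.500e-06 m²
R_1 = (1.62×10^-8)(149)/(1.500e-06) = 1.609 Ω
Seg 2: A = π(2.59/2 mm)² = π(1.2950e-03 m)² = 5.269e-06 m²
R_2 = (1.62×10^-8)(406)/(5.269e-06) = 1.248 Ω
Seg 3: A = πr² = π(2.5500e-04 m)² = 2.043e-07 m²
R_3 = (1.62×10^-8)(557)/(2.043e-07) = 44.17 Ω
R_total = R_1 + R_2 + R_3 = 47.0 Ω

47.0 Ω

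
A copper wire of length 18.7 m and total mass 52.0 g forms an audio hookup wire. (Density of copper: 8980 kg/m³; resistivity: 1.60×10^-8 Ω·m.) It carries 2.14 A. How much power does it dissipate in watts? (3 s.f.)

A = m/(density·L) = 0.052/(8980×18.7) = 3.0966e-07 m²
R = ρL/A = (1.60×10^-8)(18.7)/(3.0966e-07) = 0.9662 Ω
P = I²R = (2.14)² × 0.9662 = 4.42 W

4.42 W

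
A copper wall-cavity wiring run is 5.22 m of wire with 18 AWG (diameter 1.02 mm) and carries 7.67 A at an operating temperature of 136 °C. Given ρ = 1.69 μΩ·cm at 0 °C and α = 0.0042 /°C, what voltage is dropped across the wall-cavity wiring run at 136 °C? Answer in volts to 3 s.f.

1.30 V

ρ = 1.69 μΩ·cm = 1.69×10^-8 Ω·m
A = π(1.02/2 mm)² = π(5.1000e-04 m)² = 8.171e-07 m²
R₍0₎ = ρL/A = (1.69×10^-8)(5.22)/(8.171e-07) = 0.108 Ω
R₍136₎ = R₍0₎(1 + αΔT) = 0.108 × (1 + 0.0042×136) = 0.1696 Ω
V = IR = 7.67 × 0.1696 = 1.30 V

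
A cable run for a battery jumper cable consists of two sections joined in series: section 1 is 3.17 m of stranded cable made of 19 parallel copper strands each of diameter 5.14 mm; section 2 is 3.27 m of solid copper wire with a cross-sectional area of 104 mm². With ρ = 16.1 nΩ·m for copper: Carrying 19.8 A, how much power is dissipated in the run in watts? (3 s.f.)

0.249 W

ρ = 16.1 nΩ·m = 1.61×10^-8 Ω·m
Section 1: A_strand = π(2.5700e-03)² = 2.075e-05 m²; R₁ = ρL/(N·A_s) = (1.61×10^-8)(3.17)/(19×2.075e-05) = 1.295×10^-4 Ω
Section 2: A = 104 mm² = 1.040e-04 m²
R₂ = (1.61×10^-8)(3.27)/(1.040e-04) = 5.062×10^-4 Ω
R = R₁ + R₂ = 6.357×10^-4 Ω
P = I²R = (19.8)² × 6.357×10^-4 = 0.249 W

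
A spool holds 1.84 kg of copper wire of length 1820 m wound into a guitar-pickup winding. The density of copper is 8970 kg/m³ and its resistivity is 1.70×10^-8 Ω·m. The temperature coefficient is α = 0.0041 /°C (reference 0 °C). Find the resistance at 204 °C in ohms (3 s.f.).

504 Ω

A = m/(density·L) = 1.84/(8970×1820) = 1.1271e-07 m²
R = ρL/A = (1.70×10^-8)(1820)/(1.1271e-07) = 274.5 Ω
R(204 °C) = 274.5 × (1 + 0.0041×204) = 504 Ω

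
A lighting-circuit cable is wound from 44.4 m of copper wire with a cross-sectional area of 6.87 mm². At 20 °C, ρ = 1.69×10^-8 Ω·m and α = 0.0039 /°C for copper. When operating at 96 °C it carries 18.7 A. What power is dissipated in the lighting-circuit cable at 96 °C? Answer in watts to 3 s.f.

A = 6.87 mm² = 6.870e-06 m²
R₍20₎ = ρL/A = (1.69×10^-8)(44.4)/(6.870e-06) = 0.1092 Ω
R₍96₎ = R₍20₎(1 + αΔT) = 0.1092 × (1 + 0.0039×76) = 0.1416 Ω
P = I²R = (18.7)² × 0.1416 = 49.5 W

49.5 W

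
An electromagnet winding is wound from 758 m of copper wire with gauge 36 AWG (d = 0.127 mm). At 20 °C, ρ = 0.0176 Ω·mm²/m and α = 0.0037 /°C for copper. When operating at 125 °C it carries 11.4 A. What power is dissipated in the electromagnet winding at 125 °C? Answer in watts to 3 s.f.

ρ = 0.0176 Ω·mm²/m = 1.76×10^-8 Ω·m
A = π(0.127/2 mm)² = π(6.3500e-05 m)² = 1.267e-08 m²
R₍20₎ = ρL/A = (1.76×10^-8)(758)/(1.267e-08) = 1053 Ω
R₍125₎ = R₍20₎(1 + αΔT) = 1053 × (1 + 0.0037×105) = 1462 Ω
P = I²R = (11.4)² × 1462 = 1.90×10^5 W

1.90×10^5 W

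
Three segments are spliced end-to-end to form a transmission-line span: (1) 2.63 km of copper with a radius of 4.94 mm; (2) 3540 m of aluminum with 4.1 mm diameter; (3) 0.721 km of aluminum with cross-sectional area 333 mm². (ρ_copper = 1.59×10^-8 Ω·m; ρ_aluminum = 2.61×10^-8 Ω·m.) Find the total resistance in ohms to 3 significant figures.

Seg 1: A = πr² = π(4.9400e-03 m)² = 7.667e-05 m²
R_1 = (1.59×10^-8)(2630)/(7.667e-05) = 0.5454 Ω
Seg 2: A = π(d/2)² = π(2.0500e-03 m)² = 1.320e-05 m²
R_2 = (2.61×10^-8)(3540)/(1.320e-05) = 6.998 Ω
Seg 3: A = 333 mm² = 3.330e-04 m²
R_3 = (2.61×10^-8)(721)/(3.330e-04) = 0.05651 Ω
R_total = R_1 + R_2 + R_3 = 7.60 Ω

7.60 Ω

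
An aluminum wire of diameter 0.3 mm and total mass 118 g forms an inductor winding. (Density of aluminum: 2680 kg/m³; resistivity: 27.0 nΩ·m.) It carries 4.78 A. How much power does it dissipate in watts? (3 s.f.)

5440 W

ρ = 27.0 nΩ·m = 2.70×10^-8 Ω·m
A = π(d/2)² = π(1.5000e-04 m)² = 7.0686e-08 m²
L = m/(density·A) = 0.118/(2680×7.0686e-08) = 622.9 m
R = ρL/A = (2.70×10^-8)(622.9)/(7.0686e-08) = 237.9 Ω
P = I²R = (4.78)² × 237.9 = 5440 W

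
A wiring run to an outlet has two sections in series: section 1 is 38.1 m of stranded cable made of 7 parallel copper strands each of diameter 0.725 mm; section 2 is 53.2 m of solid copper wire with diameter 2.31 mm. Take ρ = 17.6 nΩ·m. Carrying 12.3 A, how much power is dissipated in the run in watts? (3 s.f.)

ρ = 17.6 nΩ·m = 1.76×10^-8 Ω·m
Section 1: A_strand = π(3.6250e-04)² = 4.128e-07 m²; R₁ = ρL/(N·A_s) = (1.76×10^-8)(38.1)/(7×4.128e-07) = 0.232 Ω
Section 2: A = π(d/2)² = π(1.1550e-03 m)² = 4.191e-06 m²
R₂ = (1.76×10^-8)(53.2)/(4.191e-06) = 0.2234 Ω
R = R₁ + R₂ = 0.4555 Ω
P = I²R = (12.3)² × 0.4555 = 68.9 W

68.9 W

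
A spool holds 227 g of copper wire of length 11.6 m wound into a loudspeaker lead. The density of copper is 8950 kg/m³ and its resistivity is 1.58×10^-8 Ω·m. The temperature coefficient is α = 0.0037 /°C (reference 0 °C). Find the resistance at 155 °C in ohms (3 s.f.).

A = m/(density·L) = 0.227/(8950×11.6) = 2.1865e-06 m²
R = ρL/A = (1.58×10^-8)(11.6)/(2.1865e-06) = 0.08382 Ω
R(155 °C) = 0.08382 × (1 + 0.0037×155) = 0.132 Ω

0.132 Ω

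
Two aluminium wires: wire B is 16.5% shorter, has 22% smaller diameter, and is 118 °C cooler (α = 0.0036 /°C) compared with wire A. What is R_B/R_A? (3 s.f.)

R ∝ ρL/d² with ρ ∝ (1+αΔT), so R_B/R_A = (1 − 16.5/100) × (1 − 22/100)⁻² × (1 − 0.0036×118)
= 0.835 × 1.644 × 0.5752 = 0.789

0.789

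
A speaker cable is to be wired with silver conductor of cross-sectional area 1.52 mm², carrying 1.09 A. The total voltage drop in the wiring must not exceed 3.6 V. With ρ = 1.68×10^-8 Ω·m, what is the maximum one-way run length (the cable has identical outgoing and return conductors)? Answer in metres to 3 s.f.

A = 1.52 mm² = 1.520e-06 m²
L_max = V_max·A/(2·ρI) = (3.6)(1.520e-06)/(2×1.68×10^-8×1.09) = 149 m

149 m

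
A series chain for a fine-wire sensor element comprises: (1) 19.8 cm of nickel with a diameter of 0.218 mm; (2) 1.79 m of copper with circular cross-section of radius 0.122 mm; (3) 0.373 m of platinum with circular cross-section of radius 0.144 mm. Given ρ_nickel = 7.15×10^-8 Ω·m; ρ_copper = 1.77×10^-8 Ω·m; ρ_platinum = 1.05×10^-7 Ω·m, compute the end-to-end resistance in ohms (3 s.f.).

1.66 Ω

Seg 1: A = π(d/2)² = π(1.0900e-04 m)² = 3.733e-08 m²
R_1 = (7.15×10^-8)(0.198)/(3.733e-08) = 0.3793 Ω
Seg 2: A = πr² = π(1.2200e-04 m)² = 4.676e-08 m²
R_2 = (1.77×10^-8)(1.79)/(4.676e-08) = 0.6776 Ω
Seg 3: A = πr² = π(1.4400e-04 m)² = 6.514e-08 m²
R_3 = (1.05×10^-7)(0.373)/(6.514e-08) = 0.6012 Ω
R_total = R_1 + R_2 + R_3 = 1.66 Ω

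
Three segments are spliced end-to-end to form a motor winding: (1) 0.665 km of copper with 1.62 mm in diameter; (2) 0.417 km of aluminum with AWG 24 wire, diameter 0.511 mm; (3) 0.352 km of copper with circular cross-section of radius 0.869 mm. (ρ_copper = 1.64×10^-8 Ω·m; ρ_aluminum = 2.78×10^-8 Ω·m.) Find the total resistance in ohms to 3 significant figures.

64.3 Ω

Seg 1: A = π(d/2)² = π(8.1000e-04 m)² = 2.061e-06 m²
R_1 = (1.64×10^-8)(665)/(2.061e-06) = 5.291 Ω
Seg 2: A = π(0.511/2 mm)² = π(2.5550e-04 m)² = 2.051e-07 m²
R_2 = (2.78×10^-8)(417)/(2.051e-07) = 56.53 Ω
Seg 3: A = πr² = π(8.6900e-04 m)² = 2.372e-06 m²
R_3 = (1.64×10^-8)(352)/(2.372e-06) = 2.433 Ω
R_total = R_1 + R_2 + R_3 = 64.3 Ω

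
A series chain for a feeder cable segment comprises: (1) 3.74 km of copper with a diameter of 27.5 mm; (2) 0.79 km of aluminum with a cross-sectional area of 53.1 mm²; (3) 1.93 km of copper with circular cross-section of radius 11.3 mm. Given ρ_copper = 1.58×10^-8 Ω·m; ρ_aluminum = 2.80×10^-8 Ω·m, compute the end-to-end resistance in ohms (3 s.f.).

Seg 1: A = π(d/2)² = π(1.3750e-02 m)² = 5.940e-04 m²
R_1 = (1.58×10^-8)(3740)/(5.940e-04) = 0.09949 Ω
Seg 2: A = 53.1 mm² = 5.310e-05 m²
R_2 = (2.80×10^-8)(790)/(5.310e-05) = 0.4166 Ω
Seg 3: A = πr² = π(1.1300e-02 m)² = 4.011e-04 m²
R_3 = (1.58×10^-8)(1930)/(4.011e-04) = 0.07602 Ω
R_total = R_1 + R_2 + R_3 = 0.592 Ω

0.592 Ω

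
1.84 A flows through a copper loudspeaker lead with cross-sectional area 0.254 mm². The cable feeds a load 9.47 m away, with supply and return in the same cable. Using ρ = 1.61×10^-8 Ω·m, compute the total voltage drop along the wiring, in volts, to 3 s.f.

2.21 V

A = 0.254 mm² = 2.540e-07 m²
Total conductor length (both ways) L = 2 × 9.47 = 18.94 m
R = ρL/A = (1.61×10^-8)(18.94)/(2.540e-07) = 1.201 Ω
V = IR = 1.84 × 1.201 = 2.21 V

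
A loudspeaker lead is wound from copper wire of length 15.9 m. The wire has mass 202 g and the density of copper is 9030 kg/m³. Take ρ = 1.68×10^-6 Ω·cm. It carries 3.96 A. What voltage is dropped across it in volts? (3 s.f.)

ρ = 1.68×10^-6 Ω·cm = 1.68×10^-8 Ω·m
A = m/(density·L) = 0.202/(9030×15.9) = 1.4069e-06 m²
R = ρL/A = (1.68×10^-8)(15.9)/(1.4069e-06) = 0.1899 Ω
V = IR = 3.96 × 0.1899 = 0.752 V

0.752 V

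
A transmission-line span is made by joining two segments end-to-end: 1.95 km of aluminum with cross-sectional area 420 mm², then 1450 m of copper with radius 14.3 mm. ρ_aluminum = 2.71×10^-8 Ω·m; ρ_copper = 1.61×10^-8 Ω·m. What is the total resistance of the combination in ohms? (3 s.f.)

0.162 Ω

Segment 1: A = 420 mm² = 4.200e-04 m²
R₁ = ρL/A = (2.71×10^-8)(1950)/(4.200e-04) = 0.1258 Ω
Segment 2: A = πr² = π(1.4300e-02 m)² = 6.424e-04 m²
R₂ = (1.61×10^-8)(1450)/(6.424e-04) = 0.03634 Ω
R = R₁ + R₂ = 0.162 Ω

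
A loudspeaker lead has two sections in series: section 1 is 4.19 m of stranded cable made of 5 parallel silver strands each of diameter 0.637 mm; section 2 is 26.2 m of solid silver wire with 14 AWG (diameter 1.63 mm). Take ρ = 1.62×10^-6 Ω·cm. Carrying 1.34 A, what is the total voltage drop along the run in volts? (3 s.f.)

ρ = 1.62×10^-6 Ω·cm = 1.62×10^-8 Ω·m
Section 1: A_strand = π(3.1850e-04)² = 3.187e-07 m²; R₁ = ρL/(N·A_s) = (1.62×10^-8)(4.19)/(5×3.187e-07) = 0.0426 Ω
Section 2: A = π(1.63/2 mm)² = π(8.1500e-04 m)² = 2.087e-06 m²
R₂ = (1.62×10^-8)(26.2)/(2.087e-06) = 0.2034 Ω
R = R₁ + R₂ = 0.246 Ω
V = IR = 1.34 × 0.246 = 0.330 V

0.330 V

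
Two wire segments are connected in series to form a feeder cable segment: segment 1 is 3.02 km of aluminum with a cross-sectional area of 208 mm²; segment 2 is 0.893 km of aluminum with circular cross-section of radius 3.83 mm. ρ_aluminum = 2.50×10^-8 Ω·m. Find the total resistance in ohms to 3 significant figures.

Segment 1: A = 208 mm² = 2.080e-04 m²
R₁ = ρL/A = (2.50×10^-8)(3020)/(2.080e-04) = 0.363 Ω
Segment 2: A = πr² = π(3.8300e-03 m)² = 4.608e-05 m²
R₂ = (2.50×10^-8)(893)/(4.608e-05) = 0.4844 Ω
R = R₁ + R₂ = 0.847 Ω

0.847 Ω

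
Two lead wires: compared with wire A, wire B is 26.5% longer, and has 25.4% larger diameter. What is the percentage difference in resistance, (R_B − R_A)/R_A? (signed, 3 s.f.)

-19.6%

R ∝ L/d², so R_B/R_A = (1 + 26.5/100) × (1 + 25.4/100)⁻²
= 1.265 × 0.6359 = 0.8044
(R_B − R_A)/R_A = 0.8044 − 1 = -19.6%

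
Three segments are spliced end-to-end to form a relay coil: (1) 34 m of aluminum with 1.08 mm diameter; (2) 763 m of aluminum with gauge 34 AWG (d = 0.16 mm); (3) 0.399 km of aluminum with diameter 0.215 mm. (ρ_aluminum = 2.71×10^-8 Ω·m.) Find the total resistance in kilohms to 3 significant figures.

Seg 1: A = π(d/2)² = π(5.4000e-04 m)² = 9.161e-07 m²
R_1 = (2.71×10^-8)(34)/(9.161e-07) = 1.006 Ω
Seg 2: A = π(0.16/2 mm)² = π(8.0000e-05 m)² = 2.011e-08 m²
R_2 = (2.71×10^-8)(763)/(2.011e-08) = 1028 Ω
Seg 3: A = π(d/2)² = π(1.0750e-04 m)² = 3.631e-08 m²
R_3 = (2.71×10^-8)(399)/(3.631e-08) = 297.8 Ω
R_total = R_1 + R_2 + R_3 = 1.33 kΩ

1.33 kΩ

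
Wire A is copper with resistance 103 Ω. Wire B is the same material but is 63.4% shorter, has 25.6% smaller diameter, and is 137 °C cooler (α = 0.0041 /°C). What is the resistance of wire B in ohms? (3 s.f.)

R ∝ ρL/d² with ρ ∝ (1+αΔT), so R_B/R_A = (1 − 63.4/100) × (1 − 25.6/100)⁻² × (1 − 0.0041×137)
= 0.366 × 1.807 × 0.4383 = 0.2898
R_B = 0.2898 × 103 = 29.8 Ω

29.8 Ω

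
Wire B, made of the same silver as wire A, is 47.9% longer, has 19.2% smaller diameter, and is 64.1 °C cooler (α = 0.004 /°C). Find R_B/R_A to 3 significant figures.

R ∝ ρL/d² with ρ ∝ (1+αΔT), so R_B/R_A = (1 + 47.9/100) × (1 − 19.2/100)⁻² × (1 − 0.004×64.1)
= 1.479 × 1.532 × 0.7436 = 1.68

1.68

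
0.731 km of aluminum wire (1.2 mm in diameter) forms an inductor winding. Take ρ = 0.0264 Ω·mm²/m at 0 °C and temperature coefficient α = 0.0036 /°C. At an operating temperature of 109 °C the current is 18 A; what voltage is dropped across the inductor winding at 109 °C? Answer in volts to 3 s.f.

ρ = 0.0264 Ω·mm²/m = 2.64×10^-8 Ω·m
A = π(d/2)² = π(6.0000e-04 m)² = 1.131e-06 m²
R₍0₎ = ρL/A = (2.64×10^-8)(731)/(1.131e-06) = 17.06 Ω
R₍109₎ = R₍0₎(1 + αΔT) = 17.06 × (1 + 0.0036×109) = 23.76 Ω
V = IR = 18 × 23.76 = 428 V

428 V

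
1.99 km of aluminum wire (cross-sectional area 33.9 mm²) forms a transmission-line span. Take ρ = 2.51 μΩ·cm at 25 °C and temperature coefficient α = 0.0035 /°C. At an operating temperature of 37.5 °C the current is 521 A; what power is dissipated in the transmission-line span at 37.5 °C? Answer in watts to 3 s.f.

4.17×10^5 W

ρ = 2.51 μΩ·cm = 2.51×10^-8 Ω·m
A = 33.9 mm² = 3.390e-05 m²
R₍25₎ = ρL/A = (2.51×10^-8)(1990)/(3.390e-05) = 1.473 Ω
R₍37.5₎ = R₍25₎(1 + αΔT) = 1.473 × (1 + 0.0035×12.5) = 1.538 Ω
P = I²R = (521)² × 1.538 = 4.17×10^5 W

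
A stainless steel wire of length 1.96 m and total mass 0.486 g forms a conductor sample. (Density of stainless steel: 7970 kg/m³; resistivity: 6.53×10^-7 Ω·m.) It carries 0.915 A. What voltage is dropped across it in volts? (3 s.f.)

A = m/(density·L) = 4.860×10^-4/(7970×1.96) = 3.1112e-08 m²
R = ρL/A = (6.53×10^-7)(1.96)/(3.1112e-08) = 41.14 Ω
V = IR = 0.915 × 41.14 = 37.6 V

37.6 V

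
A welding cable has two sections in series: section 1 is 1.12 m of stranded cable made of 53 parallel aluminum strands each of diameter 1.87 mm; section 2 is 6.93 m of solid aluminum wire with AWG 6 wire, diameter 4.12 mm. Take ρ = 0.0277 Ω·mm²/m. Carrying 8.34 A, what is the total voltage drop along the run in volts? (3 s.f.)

ρ = 0.0277 Ω·mm²/m = 2.77×10^-8 Ω·m
Section 1: A_strand = π(9.3500e-04)² = 2.746e-06 m²; R₁ = ρL/(N·A_s) = (2.77×10^-8)(1.12)/(53×2.746e-06) = 2.131×10^-4 Ω
Section 2: A = π(4.12/2 mm)² = π(2.0600e-03 m)² = 1.333e-05 m²
R₂ = (2.77×10^-8)(6.93)/(1.333e-05) = 0.0144 Ω
R = R₁ + R₂ = 0.01461 Ω
V = IR = 8.34 × 0.01461 = 0.122 V

0.122 V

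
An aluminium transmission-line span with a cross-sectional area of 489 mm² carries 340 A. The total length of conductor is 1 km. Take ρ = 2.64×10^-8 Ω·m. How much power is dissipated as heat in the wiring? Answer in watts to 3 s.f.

A = 489 mm² = 4.890e-04 m²
R = ρL/A = (2.64×10^-8)(1000)/(4.890e-04) = 0.05399 Ω
P = I²R = (340)² × 0.05399 = 6240 W

6240 W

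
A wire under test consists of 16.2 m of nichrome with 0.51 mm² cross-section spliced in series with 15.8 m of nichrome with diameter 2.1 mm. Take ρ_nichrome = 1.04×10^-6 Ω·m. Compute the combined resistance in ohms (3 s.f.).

Segment 1: A = 0.51 mm² = 5.100e-07 m²
R₁ = ρL/A = (1.04×10^-6)(16.2)/(5.100e-07) = 33.04 Ω
Segment 2: A = π(d/2)² = π(1.0500e-03 m)² = 3.464e-06 m²
R₂ = (1.04×10^-6)(15.8)/(3.464e-06) = 4.744 Ω
R = R₁ + R₂ = 37.8 Ω

37.8 Ω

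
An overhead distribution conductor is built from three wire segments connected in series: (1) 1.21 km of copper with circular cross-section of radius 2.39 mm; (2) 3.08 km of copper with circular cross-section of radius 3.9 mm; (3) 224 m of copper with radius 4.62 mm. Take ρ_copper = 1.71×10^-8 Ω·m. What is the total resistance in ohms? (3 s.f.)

2.31 Ω

Seg 1: A = πr² = π(2.3900e-03 m)² = 1.795e-05 m²
R_1 = (1.71×10^-8)(1210)/(1.795e-05) = 1.153 Ω
Seg 2: A = πr² = π(3.9000e-03 m)² = 4.778e-05 m²
R_2 = (1.71×10^-8)(3080)/(4.778e-05) = 1.102 Ω
Seg 3: A = πr² = π(4.6200e-03 m)² = 6.706e-05 m²
R_3 = (1.71×10^-8)(224)/(6.706e-05) = 0.05712 Ω
R_total = R_1 + R_2 + R_3 = 2.31 Ω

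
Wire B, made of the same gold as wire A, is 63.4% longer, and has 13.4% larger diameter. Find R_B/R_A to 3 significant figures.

R ∝ L/d², so R_B/R_A = (1 + 63.4/100) × (1 + 13.4/100)⁻²
= 1.634 × 0.7776 = 1.27

1.27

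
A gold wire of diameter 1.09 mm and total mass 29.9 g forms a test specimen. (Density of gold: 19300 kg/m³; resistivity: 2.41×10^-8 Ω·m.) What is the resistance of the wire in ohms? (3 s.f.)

0.0429 Ω

A = π(d/2)² = π(5.4500e-04 m)² = 9.3313e-07 m²
L = m/(density·A) = 0.0299/(19300×9.3313e-07) = 1.66 m
R = ρL/A = (2.41×10^-8)(1.66)/(9.3313e-07) = 0.0429 Ω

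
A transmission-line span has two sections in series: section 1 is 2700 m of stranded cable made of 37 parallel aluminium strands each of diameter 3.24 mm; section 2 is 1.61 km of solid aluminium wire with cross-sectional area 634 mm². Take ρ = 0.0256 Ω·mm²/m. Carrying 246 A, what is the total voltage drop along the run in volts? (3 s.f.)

ρ = 0.0256 Ω·mm²/m = 2.56×10^-8 Ω·m
Section 1: A_strand = π(1.6200e-03)² = 8.245e-06 m²; R₁ = ρL/(N·A_s) = (2.56×10^-8)(2700)/(37×8.245e-06) = 0.2266 Ω
Section 2: A = 634 mm² = 6.340e-04 m²
R₂ = (2.56×10^-8)(1610)/(6.340e-04) = 0.06501 Ω
R = R₁ + R₂ = 0.2916 Ω
V = IR = 246 × 0.2916 = 71.7 V

71.7 V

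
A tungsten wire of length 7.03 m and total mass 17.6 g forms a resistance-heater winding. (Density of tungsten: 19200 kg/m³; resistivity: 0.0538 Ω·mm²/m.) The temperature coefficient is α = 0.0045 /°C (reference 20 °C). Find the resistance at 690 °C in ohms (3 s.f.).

ρ = 0.0538 Ω·mm²/m = 5.38×10^-8 Ω·m
A = m/(density·L) = 0.0176/(19200×7.03) = 1.3039e-07 m²
R = ρL/A = (5.38×10^-8)(7.03)/(1.3039e-07) = 2.901 Ω
R(690 °C) = 2.901 × (1 + 0.0045×670) = 11.6 Ω

11.6 Ω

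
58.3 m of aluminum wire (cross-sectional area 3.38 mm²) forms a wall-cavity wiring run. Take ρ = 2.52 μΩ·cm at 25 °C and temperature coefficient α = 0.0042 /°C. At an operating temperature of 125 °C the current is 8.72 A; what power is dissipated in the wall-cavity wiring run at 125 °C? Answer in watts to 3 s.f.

ρ = 2.52 μΩ·cm = 2.52×10^-8 Ω·m
A = 3.38 mm² = 3.380e-06 m²
R₍25₎ = ρL/A = (2.52×10^-8)(58.3)/(3.380e-06) = 0.4347 Ω
R₍125₎ = R₍25₎(1 + αΔT) = 0.4347 × (1 + 0.0042×100) = 0.6172 Ω
P = I²R = (8.72)² × 0.6172 = 46.9 W

46.9 W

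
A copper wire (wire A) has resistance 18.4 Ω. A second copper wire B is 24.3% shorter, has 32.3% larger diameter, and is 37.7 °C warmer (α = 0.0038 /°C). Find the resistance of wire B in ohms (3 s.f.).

R ∝ ρL/d² with ρ ∝ (1+αΔT), so R_B/R_A = (1 − 24.3/100) × (1 + 32.3/100)⁻² × (1 + 0.0038×37.7)
= 0.757 × 0.5713 × 1.143 = 0.4945
R_B = 0.4945 × 18.4 = 9.10 Ω

9.10 Ω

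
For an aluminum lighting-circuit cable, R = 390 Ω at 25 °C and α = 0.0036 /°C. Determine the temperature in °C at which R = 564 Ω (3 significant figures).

R = R₀(1 + α(T − T₀)) ⇒ T = T₀ + (R/R₀ − 1)/α
T = 25 + (564/390 − 1)/0.0036 = 25 + (0.4462)/0.0036 = 149 °C

149 °C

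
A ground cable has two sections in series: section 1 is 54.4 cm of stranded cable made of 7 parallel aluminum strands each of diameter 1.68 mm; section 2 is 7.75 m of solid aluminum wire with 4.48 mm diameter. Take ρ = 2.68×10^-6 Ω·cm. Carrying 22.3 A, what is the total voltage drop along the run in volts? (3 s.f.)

0.315 V

ρ = 2.68×10^-6 Ω·cm = 2.68×10^-8 Ω·m
Section 1: A_strand = π(8.4000e-04)² = 2.217e-06 m²; R₁ = ρL/(N·A_s) = (2.68×10^-8)(0.544)/(7×2.217e-06) = 9.396×10^-4 Ω
Section 2: A = π(d/2)² = π(2.2400e-03 m)² = 1.576e-05 m²
R₂ = (2.68×10^-8)(7.75)/(1.576e-05) = 0.01318 Ω
R = R₁ + R₂ = 0.01412 Ω
V = IR = 22.3 × 0.01412 = 0.315 V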